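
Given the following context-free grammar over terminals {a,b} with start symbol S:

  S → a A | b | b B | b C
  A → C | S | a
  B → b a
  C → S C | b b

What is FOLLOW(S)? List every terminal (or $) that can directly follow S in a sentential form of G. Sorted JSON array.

FIRST sets, iterate to fixpoint:
pass 1:
  A via A→a: +{a}
  B via B→b a: +{b}
  C via C→b b: +{b}
  S via S→a A: +{a}
  S via S→b: +{b}
  S: {a,b}  A: {a}  B: {b}  C: {b}
pass 2:
  A via A→C: +{b}
  C via C→S C: +{a}
  S: {a,b}  A: {a,b}  B: {b}  C: {a,b}
pass 3: — fixpoint
  S: {a,b}  A: {a,b}  B: {b}  C: {a,b}

Compute FOLLOW by fixpoint:
FOLLOW(S) := {$}
iter 1:
  C→S C: FOLLOW(S) ⊇ FIRST(C) = {a,b}; new: +{a,b}
  S→a A: FOLLOW(A) ⊇ FOLLOW(S) ⊇ {$,a,b}; new: +{$,a,b}
  S→b B: FOLLOW(B) ⊇ FOLLOW(S) ⊇ {$,a,b}; new: +{$,a,b}
  S→b C: FOLLOW(C) ⊇ FOLLOW(S) ⊇ {$,a,b}; new: +{$,a,b}
  FOLLOW(S)={$,a,b}  FOLLOW(A)={$,a,b}  FOLLOW(B)={$,a,b}  FOLLOW(C)={$,a,b}
iter 2: (no change)
  FOLLOW(S)={$,a,b}  FOLLOW(A)={$,a,b}  FOLLOW(B)={$,a,b}  FOLLOW(C)={$,a,b}

FOLLOW(S) = ["$", "a", "b"]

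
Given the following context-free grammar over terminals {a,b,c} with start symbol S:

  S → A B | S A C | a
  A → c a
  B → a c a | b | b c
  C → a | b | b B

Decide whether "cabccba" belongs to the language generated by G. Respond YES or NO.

CNF form of G:
  S -> A B | S X4 | a
  A -> T0 T1
  B -> T1 X3 | T2 T0 | b
  C -> T2 B | a | b
  T0 -> c
  T1 -> a
  T2 -> b
  X3 -> T0 T1
  X4 -> A C

CYK fill:
  [0..0]={T0}  "c"  orig:{}
  [1..1]={C,S,T1}  "a"  orig:{C,S}
  [2..2]={B,C,T2}  "b"  orig:{B,C}
  [3..3]={T0}  "c"  orig:{}
  [4..4]={T0}  "c"  orig:{}
  [5..5]={B,C,T2}  "b"  orig:{B,C}
  [6..6]={C,S,T1}  "a"  orig:{C,S}
  [0..1]={A,X3}  "ca"  orig:{A}
  [1..2]=∅  "ab"
  [2..3]={B}  "bc"
  [3..4]=∅  "cc"
  [4..5]=∅  "cb"
  [5..6]=∅  "ba"
  [0..2]={S,X4}  "cab"  orig:{S}
  [1..3]=∅  "abc"
  [2..4]=∅  "bcc"
  [3..5]=∅  "ccb"
  [4..6]=∅  "cba"
  [0..3]={S}  "cabc"
  [1..4]=∅  "abcc"
  [2..5]=∅  "bccb"
  [3..6]=∅  "ccba"
  [0..4]=∅  "cabcc"
  [1..5]=∅  "abccb"
  [2..6]=∅  "bccba"
  [0..5]=∅  "cabccb"
  [1..6]=∅  "abccba"
  [0..6]=∅  "cabccba"

S ∉ T[0,6] ⇒ NO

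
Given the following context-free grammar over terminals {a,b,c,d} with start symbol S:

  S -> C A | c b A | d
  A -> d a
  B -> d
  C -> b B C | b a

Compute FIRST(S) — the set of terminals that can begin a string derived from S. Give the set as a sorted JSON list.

FIRST sets, iterate to fixpoint:
[1]
  A via A→d a: +{d}
  B via B→d: +{d}
  C via C→b B C: +{b}
  S via S→C A: +{b}
  S via S→c b A: +{c}
  S via S→d: +{d}
  FIRST(S)={b,c,d}  FIRST(A)={d}  FIRST(B)={d}  FIRST(C)={b}
[2] (stable)
  FIRST(S)={b,c,d}  FIRST(A)={d}  FIRST(B)={d}  FIRST(C)={b}

FIRST(S) = ["b", "c", "d"]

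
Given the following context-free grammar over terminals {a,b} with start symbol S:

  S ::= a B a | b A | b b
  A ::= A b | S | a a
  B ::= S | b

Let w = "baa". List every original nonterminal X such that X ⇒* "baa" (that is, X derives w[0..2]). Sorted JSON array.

Convert to CNF:
  S -> T0 A | T0 T0 | T1 X4
  A -> A T0 | T0 A | T0 T0 | T1 T1 | T1 X2
  B -> T0 A | T0 T0 | T1 X3 | b
  T0 -> b
  T1 -> a
  X2 -> B T1
  X3 -> B T1
  X4 -> B T1

CYK fill — only the sub-triangle for w[0..2]:
  T[0,0] 'b' = {B,T0}  orig:{B}
  T[1,1] 'a' = {T1}  orig:{}
  T[2,2] 'a' = {T1}  orig:{}
  T[0,1] 'ba' = {X2,X3,X4}  orig:{}
  T[1,2] 'aa' = {A}
  T[0,2] 'baa' = {A,B,S}

Original NTs in T[0,2] deriving "baa": ["A", "B", "S"]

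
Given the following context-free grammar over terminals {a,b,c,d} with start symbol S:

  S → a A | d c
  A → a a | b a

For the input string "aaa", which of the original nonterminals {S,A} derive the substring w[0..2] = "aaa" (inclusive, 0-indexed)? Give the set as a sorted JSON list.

CNF form of G:
  S -> T0 A | T2 T3
  A -> T0 T0 | T1 T0
  T0 -> a
  T1 -> b
  T2 -> d
  T3 -> c

CYK fill, restricted to cells inside w[0..2]:
  cell(0,0) a: {T0}  orig:{}
  cell(1,1) a: {T0}  orig:{}
  cell(2,2) a: {T0}  orig:{}
  cell(0,1) aa: {A}
  cell(1,2) aa: {A}
  cell(0,2) aaa: {S}

Original NTs in T[0,2] deriving "aaa": ["S"]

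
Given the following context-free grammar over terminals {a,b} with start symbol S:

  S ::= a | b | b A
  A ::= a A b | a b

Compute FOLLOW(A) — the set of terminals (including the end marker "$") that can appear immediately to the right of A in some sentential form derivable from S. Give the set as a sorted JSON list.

FIRST sets, iterate to fixpoint:
[1]
  A via A→a A b: +{a}
  S via S→a: +{a}
  S via S→b: +{b}
  S: {a,b}  A: {a}
[2] done
  S: {a,b}  A: {a}

Compute FOLLOW by fixpoint:
FOLLOW(S) := {$}
pass 1:
  A→a A b: FOLLOW(A) ⊇ FIRST(b) = {b}; new: +{b}
  S→b A: FOLLOW(A) ⊇ FOLLOW(S) ⊇ {$}; new: +{$}
  FOLLOW(S)={$}  FOLLOW(A)={$,b}
pass 2: done
  FOLLOW(S)={$}  FOLLOW(A)={$,b}

FOLLOW(A) = ["$", "b"]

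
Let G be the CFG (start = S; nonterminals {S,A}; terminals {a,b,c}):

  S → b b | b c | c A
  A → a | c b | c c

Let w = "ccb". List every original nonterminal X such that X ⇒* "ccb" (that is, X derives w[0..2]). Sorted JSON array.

CNF form of G:
  S -> T0 A | T1 T0 | T1 T1
  A -> T0 T0 | T0 T1 | a
  T0 -> c
  T1 -> b

CYK fill — only the sub-triangle for w[0..2]:
  [0..0]={T0}  "c"  orig:{}
  [1..1]={T0}  "c"  orig:{}
  [2..2]={T1}  "b"  orig:{}
  [0..1]={A}  "cc"
  [1..2]={A}  "cb"
  [0..2]={S}  "ccb"

Original NTs in T[0,2] deriving "ccb": ["S"]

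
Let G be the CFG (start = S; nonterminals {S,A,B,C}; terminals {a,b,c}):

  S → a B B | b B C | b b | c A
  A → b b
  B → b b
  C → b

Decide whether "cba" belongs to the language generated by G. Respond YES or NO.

Convert to CNF:
  S -> T0 T0 | T0 X4 | T1 X3 | T2 A
  A -> T0 T0
  B -> T0 T0
  C -> b
  T0 -> b
  T1 -> a
  T2 -> c
  X3 -> B B
  X4 -> B C

CYK table (by increasing span):
  [0..0]={T2}  "c"  orig:{}
  [1..1]={C,T0}  "b"  orig:{C}
  [2..2]={T1}  "a"  orig:{}
  [0..1]=∅  "cb"
  [1..2]=∅  "ba"
  [0..2]=∅  "cba"

S ∉ T[0,2] ⇒ NO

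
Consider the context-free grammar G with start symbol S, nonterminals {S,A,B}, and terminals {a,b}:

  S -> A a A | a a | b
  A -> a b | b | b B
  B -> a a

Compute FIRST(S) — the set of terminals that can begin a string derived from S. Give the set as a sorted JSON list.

FIRST iteration:
round 1:
  A via A→a b: +{a}
  A via A→b: +{b}
  B via B→a a: +{a}
  S via S→A a A: +{a,b}
  FIRST(S)={a,b}  FIRST(A)={a,b}  FIRST(B)={a}
round 2: done
  FIRST(S)={a,b}  FIRST(A)={a,b}  FIRST(B)={a}

FIRST(S) = ["a", "b"]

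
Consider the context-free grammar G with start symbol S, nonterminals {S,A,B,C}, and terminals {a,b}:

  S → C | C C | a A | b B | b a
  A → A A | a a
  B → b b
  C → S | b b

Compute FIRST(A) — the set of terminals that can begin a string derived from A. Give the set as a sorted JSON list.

FIRST sets, iterate to fixpoint:
[1]
  A via A→a a: +{a}
  B via B→b b: +{b}
  C via C→b b: +{b}
  S via S→C: +{b}
  S via S→a A: +{a}
  FIRST(S)={a,b}  FIRST(A)={a}  FIRST(B)={b}  FIRST(C)={b}
[2]
  C via C→S: +{a}
  FIRST(S)={a,b}  FIRST(A)={a}  FIRST(B)={b}  FIRST(C)={a,b}
[3] done
  FIRST(S)={a,b}  FIRST(A)={a}  FIRST(B)={b}  FIRST(C)={a,b}

FIRST(A) = ["a"]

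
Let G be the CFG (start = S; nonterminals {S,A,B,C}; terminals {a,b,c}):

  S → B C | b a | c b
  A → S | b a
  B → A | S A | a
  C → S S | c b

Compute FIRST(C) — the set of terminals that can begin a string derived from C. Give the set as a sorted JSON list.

FIRST iteration:
[1]
  A via A→b a: +{b}
  B via B→A: +{b}
  B via B→a: +{a}
  C via C→c b: +{c}
  S via S→B C: +{a,b}
  S via S→c b: +{c}
  FIRST(S)={a,b,c}  FIRST(A)={b}  FIRST(B)={a,b}  FIRST(C)={c}
[2]
  A via A→S: +{a,c}
  B via B→A: +{c}
  C via C→S S: +{a,b}
  FIRST(S)={a,b,c}  FIRST(A)={a,b,c}  FIRST(B)={a,b,c}  FIRST(C)={a,b,c}
[3] done
  FIRST(S)={a,b,c}  FIRST(A)={a,b,c}  FIRST(B)={a,b,c}  FIRST(C)={a,b,c}

FIRST(C) = ["a", "b", "c"]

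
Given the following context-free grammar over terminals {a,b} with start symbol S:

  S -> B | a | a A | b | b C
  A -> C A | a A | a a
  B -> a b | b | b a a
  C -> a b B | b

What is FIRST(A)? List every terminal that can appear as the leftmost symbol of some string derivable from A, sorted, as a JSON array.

FIRST iteration:
[1]
  A via A→a A: +{a}
  B via B→a b: +{a}
  B via B→b: +{b}
  C via C→a b B: +{a}
  C via C→b: +{b}
  S via S→B: +{a,b}
  FIRST[S]={a,b}  FIRST[A]={a}  FIRST[B]={a,b}  FIRST[C]={a,b}
[2]
  A via A→C A: +{b}
  FIRST[S]={a,b}  FIRST[A]={a,b}  FIRST[B]={a,b}  FIRST[C]={a,b}
[3] (no change)
  FIRST[S]={a,b}  FIRST[A]={a,b}  FIRST[B]={a,b}  FIRST[C]={a,b}

FIRST(A) = ["a", "b"]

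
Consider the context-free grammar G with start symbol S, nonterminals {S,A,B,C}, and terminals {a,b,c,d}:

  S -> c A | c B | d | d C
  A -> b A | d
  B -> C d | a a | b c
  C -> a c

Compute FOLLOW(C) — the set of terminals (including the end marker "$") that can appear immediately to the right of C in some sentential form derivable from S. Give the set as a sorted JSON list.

FIRST iteration:
iter 1:
  A via A→b A: +{b}
  A via A→d: +{d}
  B via B→a a: +{a}
  B via B→b c: +{b}
  C via C→a c: +{a}
  S via S→c A: +{c}
  S via S→d: +{d}
  FIRST[S]={c,d}  FIRST[A]={b,d}  FIRST[B]={a,b}  FIRST[C]={a}
iter 2: (no change)
  FIRST[S]={c,d}  FIRST[A]={b,d}  FIRST[B]={a,b}  FIRST[C]={a}

FOLLOW iteration:
seed FOLLOW(S) with $
round 1:
  B→C d: FOLLOW(C) ⊇ FIRST(d) = {d}; new: +{d}
  S→c A: FOLLOW(A) ⊇ FOLLOW(S) ⊇ {$}; new: +{$}
  S→c B: FOLLOW(B) ⊇ FOLLOW(S) ⊇ {$}; new: +{$}
  S→d C: FOLLOW(C) ⊇ FOLLOW(S) ⊇ {$}; new: +{$}
  FOLLOW[S]={$}  FOLLOW[A]={$}  FOLLOW[B]={$}  FOLLOW[C]={$,d}
round 2: done
  FOLLOW[S]={$}  FOLLOW[A]={$}  FOLLOW[B]={$}  FOLLOW[C]={$,d}

FOLLOW(C) = ["$", "d"]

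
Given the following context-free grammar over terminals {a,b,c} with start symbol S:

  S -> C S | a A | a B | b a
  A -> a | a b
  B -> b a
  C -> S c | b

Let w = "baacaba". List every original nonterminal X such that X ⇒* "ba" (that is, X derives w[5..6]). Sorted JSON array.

Convert to CNF:
  S -> C S | T0 A | T0 B | T1 T0
  A -> T0 T1 | a
  B -> T1 T0
  C -> S T2 | b
  T0 -> a
  T1 -> b
  T2 -> c

Fill CYK table bottom-up, restricted to cells inside w[5..6]:
  cell(5,5) b: {C,T1}  orig:{C}
  cell(6,6) a: {A,T0}  orig:{A}
  cell(5,6) ba: {B,S}

Original NTs in T[5,6] deriving "ba": ["B", "S"]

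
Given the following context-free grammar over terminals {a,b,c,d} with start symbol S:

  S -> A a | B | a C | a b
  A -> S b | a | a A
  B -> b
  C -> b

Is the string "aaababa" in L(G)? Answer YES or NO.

CNF form of G:
  S -> A T1 | T1 C | T1 T0 | b
  A -> S T0 | T1 A | a
  B -> b
  C -> b
  T0 -> b
  T1 -> a

Fill CYK table bottom-up:
  cell(0,0) a: {A,T1}  orig:{A}
  cell(1,1) a: {A,T1}  orig:{A}
  cell(2,2) a: {A,T1}  orig:{A}
  cell(3,3) b: {B,C,S,T0}  orig:{B,C,S}
  cell(4,4) a: {A,T1}  orig:{A}
  cell(5,5) b: {B,C,S,T0}  orig:{B,C,S}
  cell(6,6) a: {A,T1}  orig:{A}
  cell(0,1) aa: {A,S}
  cell(1,2) aa: {A,S}
  cell(2,3) ab: {S}
  cell(3,4) ba: ∅
  cell(4,5) ab: {S}
  cell(5,6) ba: ∅
  cell(0,2) aaa: {A,S}
  cell(1,3) aab: {A}
  cell(2,4) aba: ∅
  cell(3,5) bab: ∅
  cell(4,6) aba: ∅
  cell(0,3) aaab: {A}
  cell(1,4) aaba: {S}
  cell(2,5) abab: ∅
  cell(3,6) baba: ∅
  cell(0,4) aaaba: {S}
  cell(1,5) aabab: {A}
  cell(2,6) ababa: ∅
  cell(0,5) aaabab: {A}
  cell(1,6) aababa: {S}
  cell(0,6) aaababa: {S}

S ∈ T[0,6] ⇒ YES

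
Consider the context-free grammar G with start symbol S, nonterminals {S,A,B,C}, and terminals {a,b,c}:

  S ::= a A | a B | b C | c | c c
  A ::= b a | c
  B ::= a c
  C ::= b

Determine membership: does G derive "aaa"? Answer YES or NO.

Convert to CNF:
  S -> T0 C | T1 A | T1 B | T2 T2 | c
  A -> T0 T1 | c
  B -> T1 T2
  C -> b
  T0 -> b
  T1 -> a
  T2 -> c

CYK table (by increasing span):
  T[0,0] 'a' = {T1}  orig:{}
  T[1,1] 'a' = {T1}  orig:{}
  T[2,2] 'a' = {T1}  orig:{}
  T[0,1] 'aa' = ∅
  T[1,2] 'aa' = ∅
  T[0,2] 'aaa' = ∅

S ∉ T[0,2] ⇒ NO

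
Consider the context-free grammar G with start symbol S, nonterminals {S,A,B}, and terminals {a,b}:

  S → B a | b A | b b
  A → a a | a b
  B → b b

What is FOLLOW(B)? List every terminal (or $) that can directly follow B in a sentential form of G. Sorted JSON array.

FIRST iteration:
[1]
  A via A→a a: +{a}
  B via B→b b: +{b}
  S via S→B a: +{b}
  FIRST[S]={b}  FIRST[A]={a}  FIRST[B]={b}
[2] (no change)
  FIRST[S]={b}  FIRST[A]={a}  FIRST[B]={b}

FOLLOW iteration:
initialize: $ ∈ FOLLOW(S)
[1]
  S→B a: FOLLOW(B) ⊇ FIRST(a) = {a}; new: +{a}
  S→b A: FOLLOW(A) ⊇ FOLLOW(S) ⊇ {$}; new: +{$}
  FOLLOW(S)={$}  FOLLOW(A)={$}  FOLLOW(B)={a}
[2] done
  FOLLOW(S)={$}  FOLLOW(A)={$}  FOLLOW(B)={a}

FOLLOW(B) = ["a"]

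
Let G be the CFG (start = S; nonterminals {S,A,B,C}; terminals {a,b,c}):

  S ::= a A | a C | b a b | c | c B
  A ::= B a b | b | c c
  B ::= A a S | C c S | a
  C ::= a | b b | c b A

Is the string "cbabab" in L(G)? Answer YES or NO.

CNF form of G:
  S -> T0 A | T0 C | T1 X7 | T2 B | c
  A -> B X3 | T2 T2 | b
  B -> A X4 | C X5 | a
  C -> T1 T1 | T2 X6 | a
  T0 -> a
  T1 -> b
  T2 -> c
  X3 -> T0 T1
  X4 -> T0 S
  X5 -> T2 S
  X6 -> T1 A
  X7 -> T0 T1

Fill CYK table bottom-up:
  T[0,0] 'c' = {S,T2}  orig:{S}
  T[1,1] 'b' = {A,T1}  orig:{A}
  T[2,2] 'a' = {B,C,T0}  orig:{B,C}
  T[3,3] 'b' = {A,T1}  orig:{A}
  T[4,4] 'a' = {B,C,T0}  orig:{B,C}
  T[5,5] 'b' = {A,T1}  orig:{A}
  T[0,1] 'cb' = ∅
  T[1,2] 'ba' = ∅
  T[2,3] 'ab' = {S,X3,X7}  orig:{S}
  T[3,4] 'ba' = ∅
  T[4,5] 'ab' = {S,X3,X7}  orig:{S}
  T[0,2] 'cba' = ∅
  T[1,3] 'bab' = {S}
  T[2,4] 'aba' = ∅
  T[3,5] 'bab' = {S}
  T[0,3] 'cbab' = {X5}  orig:{}
  T[1,4] 'baba' = ∅
  T[2,5] 'abab' = {X4}  orig:{}
  T[0,4] 'cbaba' = ∅
  T[1,5] 'babab' = {B}
  T[0,5] 'cbabab' = {S}

S ∈ T[0,5] ⇒ YES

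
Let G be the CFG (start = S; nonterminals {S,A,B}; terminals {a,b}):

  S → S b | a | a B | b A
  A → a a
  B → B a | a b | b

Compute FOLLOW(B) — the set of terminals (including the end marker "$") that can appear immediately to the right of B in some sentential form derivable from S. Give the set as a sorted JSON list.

FIRST iteration:
round 1:
  A via A→a a: +{a}
  B via B→a b: +{a}
  B via B→b: +{b}
  S via S→a: +{a}
  S via S→b A: +{b}
  FIRST[S]={a,b}  FIRST[A]={a}  FIRST[B]={a,b}
round 2: done
  FIRST[S]={a,b}  FIRST[A]={a}  FIRST[B]={a,b}

FOLLOW sets:
FOLLOW(S) := {$}
pass 1:
  B→B a: FOLLOW(B) ⊇ FIRST(a) = {a}; new: +{a}
  S→S b: FOLLOW(S) ⊇ FIRST(b) = {b}; new: +{b}
  S→a B: FOLLOW(B) ⊇ FOLLOW(S) ⊇ {$,b}; new: +{$,b}
  S→b A: FOLLOW(A) ⊇ FOLLOW(S) ⊇ {$,b}; new: +{$,b}
  FOLLOW[S]={$,b}  FOLLOW[A]={$,b}  FOLLOW[B]={$,a,b}
pass 2: — fixpoint
  FOLLOW[S]={$,b}  FOLLOW[A]={$,b}  FOLLOW[B]={$,a,b}

FOLLOW(B) = ["$", "a", "b"]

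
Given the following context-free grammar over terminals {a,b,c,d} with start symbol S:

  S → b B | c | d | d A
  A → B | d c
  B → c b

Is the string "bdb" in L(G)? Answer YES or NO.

CNF form of G:
  S -> T1 B | T2 A | c | d
  A -> T0 T1 | T2 T0
  B -> T0 T1
  T0 -> c
  T1 -> b
  T2 -> d

CYK fill:
  cell(0,0) b: {T1}  orig:{}
  cell(1,1) d: {S,T2}  orig:{S}
  cell(2,2) b: {T1}  orig:{}
  cell(0,1) bd: ∅
  cell(1,2) db: ∅
  cell(0,2) bdb: ∅

S ∉ T[0,2] ⇒ NO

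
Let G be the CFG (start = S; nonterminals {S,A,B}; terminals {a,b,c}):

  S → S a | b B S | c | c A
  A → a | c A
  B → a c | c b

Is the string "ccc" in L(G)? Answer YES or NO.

Convert to CNF:
  S -> S T1 | T0 A | T2 X3 | c
  A -> T0 A | a
  B -> T0 T2 | T1 T0
  T0 -> c
  T1 -> a
  T2 -> b
  X3 -> B S

CYK table (by increasing span):
  [0..0]={S,T0}  "c"  orig:{S}
  [1..1]={S,T0}  "c"  orig:{S}
  [2..2]={S,T0}  "c"  orig:{S}
  [0..1]=∅  "cc"
  [1..2]=∅  "cc"
  [0..2]=∅  "ccc"

S ∉ T[0,2] ⇒ NO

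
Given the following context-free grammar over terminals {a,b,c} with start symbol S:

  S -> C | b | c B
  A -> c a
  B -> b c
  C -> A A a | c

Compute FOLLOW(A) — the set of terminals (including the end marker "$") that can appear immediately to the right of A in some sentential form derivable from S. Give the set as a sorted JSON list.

FIRST sets, iterate to fixpoint:
pass 1:
  A via A→c a: +{c}
  B via B→b c: +{b}
  C via C→A A a: +{c}
  S via S→C: +{c}
  S via S→b: +{b}
  S: {b,c}  A: {c}  B: {b}  C: {c}
pass 2: (no change)
  S: {b,c}  A: {c}  B: {b}  C: {c}

FOLLOW sets:
initialize: $ ∈ FOLLOW(S)
[1]
  C→A A a: FOLLOW(A) ⊇ FIRST(A) = {c}; new: +{c}
  C→A A a: FOLLOW(A) ⊇ FIRST(a) = {a}; new: +{a}
  S→C: FOLLOW(C) ⊇ FOLLOW(S) ⊇ {$}; new: +{$}
  S→c B: FOLLOW(B) ⊇ FOLLOW(S) ⊇ {$}; new: +{$}
  S: {$}  A: {a,c}  B: {$}  C: {$}
[2] (stable)
  S: {$}  A: {a,c}  B: {$}  C: {$}

FOLLOW(A) = ["a", "c"]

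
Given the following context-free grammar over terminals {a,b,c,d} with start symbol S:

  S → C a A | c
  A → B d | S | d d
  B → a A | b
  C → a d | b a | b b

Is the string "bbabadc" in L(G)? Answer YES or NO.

CNF form of G:
  S -> C X4 | c
  A -> B T0 | C X3 | T0 T0 | c
  B -> T1 A | b
  C -> T1 T0 | T2 T1 | T2 T2
  T0 -> d
  T1 -> a
  T2 -> b
  X3 -> T1 A
  X4 -> T1 A

CYK fill:
  [0..0]={B,T2}  "b"  orig:{B}
  [1..1]={B,T2}  "b"  orig:{B}
  [2..2]={T1}  "a"  orig:{}
  [3..3]={B,T2}  "b"  orig:{B}
  [4..4]={T1}  "a"  orig:{}
  [5..5]={T0}  "d"  orig:{}
  [6..6]={A,S}  "c"
  [0..1]={C}  "bb"
  [1..2]={C}  "ba"
  [2..3]=∅  "ab"
  [3..4]={C}  "ba"
  [4..5]={C}  "ad"
  [5..6]=∅  "dc"
  [0..2]=∅  "bba"
  [1..3]=∅  "bab"
  [2..4]=∅  "aba"
  [3..5]=∅  "bad"
  [4..6]=∅  "adc"
  [0..3]=∅  "bbab"
  [1..4]=∅  "baba"
  [2..5]=∅  "abad"
  [3..6]=∅  "badc"
  [0..4]=∅  "bbaba"
  [1..5]=∅  "babad"
  [2..6]=∅  "abadc"
  [0..5]=∅  "bbabad"
  [1..6]=∅  "babadc"
  [0..6]=∅  "bbabadc"

S ∉ T[0,6] ⇒ NO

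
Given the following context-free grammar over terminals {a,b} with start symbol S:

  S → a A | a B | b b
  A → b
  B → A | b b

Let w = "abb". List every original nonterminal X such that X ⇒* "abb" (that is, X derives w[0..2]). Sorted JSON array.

Convert to CNF:
  S -> T0 T0 | T1 A | T1 B
  A -> b
  B -> T0 T0 | b
  T0 -> b
  T1 -> a

Fill CYK table bottom-up, restricted to cells inside w[0..2]:
  T[0,0] 'a' = {T1}  orig:{}
  T[1,1] 'b' = {A,B,T0}  orig:{A,B}
  T[2,2] 'b' = {A,B,T0}  orig:{A,B}
  T[0,1] 'ab' = {S}
  T[1,2] 'bb' = {B,S}
  T[0,2] 'abb' = {S}

Original NTs in T[0,2] deriving "abb": ["S"]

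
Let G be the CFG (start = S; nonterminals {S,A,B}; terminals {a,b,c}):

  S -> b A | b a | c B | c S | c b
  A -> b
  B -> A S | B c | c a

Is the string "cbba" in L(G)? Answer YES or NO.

Convert to CNF:
  S -> T0 B | T0 S | T0 T2 | T2 A | T2 T1
  A -> b
  B -> A S | B T0 | T0 T1
  T0 -> c
  T1 -> a
  T2 -> b

CYK fill:
  cell(0,0) c: {T0}  orig:{}
  cell(1,1) b: {A,T2}  orig:{A}
  cell(2,2) b: {A,T2}  orig:{A}
  cell(3,3) a: {T1}  orig:{}
  cell(0,1) cb: {S}
  cell(1,2) bb: {S}
  cell(2,3) ba: {S}
  cell(0,2) cbb: {S}
  cell(1,3) bba: {B}
  cell(0,3) cbba: {S}

S ∈ T[0,3] ⇒ YES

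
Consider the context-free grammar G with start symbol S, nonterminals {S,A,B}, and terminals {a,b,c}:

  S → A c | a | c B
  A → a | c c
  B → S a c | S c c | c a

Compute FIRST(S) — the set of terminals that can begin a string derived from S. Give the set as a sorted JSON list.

FIRST iteration:
pass 1:
  A via A→a: +{a}
  A via A→c c: +{c}
  B via B→c a: +{c}
  S via S→A c: +{a,c}
  FIRST[S]={a,c}  FIRST[A]={a,c}  FIRST[B]={c}
pass 2:
  B via B→S a c: +{a}
  FIRST[S]={a,c}  FIRST[A]={a,c}  FIRST[B]={a,c}
pass 3: — fixpoint
  FIRST[S]={a,c}  FIRST[A]={a,c}  FIRST[B]={a,c}

FIRST(S) = ["a", "c"]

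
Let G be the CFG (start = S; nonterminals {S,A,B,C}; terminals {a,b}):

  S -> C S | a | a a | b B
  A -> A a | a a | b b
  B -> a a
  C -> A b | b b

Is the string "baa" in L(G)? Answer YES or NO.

Convert to CNF:
  S -> C S | T0 T0 | T1 B | a
  A -> A T0 | T0 T0 | T1 T1
  B -> T0 T0
  C -> A T1 | T1 T1
  T0 -> a
  T1 -> b

CYK fill:
  cell(0,0) b: {T1}  orig:{}
  cell(1,1) a: {S,T0}  orig:{S}
  cell(2,2) a: {S,T0}  orig:{S}
  cell(0,1) ba: ∅
  cell(1,2) aa: {A,B,S}
  cell(0,2) baa: {S}

S ∈ T[0,2] ⇒ YES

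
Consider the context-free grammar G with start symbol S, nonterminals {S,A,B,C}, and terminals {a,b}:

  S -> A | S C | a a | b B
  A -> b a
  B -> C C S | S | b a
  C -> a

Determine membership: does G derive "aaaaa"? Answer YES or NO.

CNF form of G:
  S -> S C | T0 B | T0 T1 | T1 T1
  A -> T0 T1
  B -> C X2 | S C | T0 B | T0 T1 | T1 T1
  C -> a
  T0 -> b
  T1 -> a
  X2 -> C S

CYK fill:
  cell(0,0) a: {C,T1}  orig:{C}
  cell(1,1) a: {C,T1}  orig:{C}
  cell(2,2) a: {C,T1}  orig:{C}
  cell(3,3) a: {C,T1}  orig:{C}
  cell(4,4) a: {C,T1}  orig:{C}
  cell(0,1) aa: {B,S}
  cell(1,2) aa: {B,S}
  cell(2,3) aa: {B,S}
  cell(3,4) aa: {B,S}
  cell(0,2) aaa: {B,S,X2}  orig:{B,S}
  cell(1,3) aaa: {B,S,X2}  orig:{B,S}
  cell(2,4) aaa: {B,S,X2}  orig:{B,S}
  cell(0,3) aaaa: {B,S,X2}  orig:{B,S}
  cell(1,4) aaaa: {B,S,X2}  orig:{B,S}
  cell(0,4) aaaaa: {B,S,X2}  orig:{B,S}

S ∈ T[0,4] ⇒ YES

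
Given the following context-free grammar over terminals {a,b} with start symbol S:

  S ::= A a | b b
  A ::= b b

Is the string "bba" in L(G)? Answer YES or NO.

Convert to CNF:
  S -> A T1 | T0 T0
  A -> T0 T0
  T0 -> b
  T1 -> a

Fill CYK table bottom-up:
  [0..0]={T0}  "b"  orig:{}
  [1..1]={T0}  "b"  orig:{}
  [2..2]={T1}  "a"  orig:{}
  [0..1]={A,S}  "bb"
  [1..2]=∅  "ba"
  [0..2]={S}  "bba"

S ∈ T[0,2] ⇒ YES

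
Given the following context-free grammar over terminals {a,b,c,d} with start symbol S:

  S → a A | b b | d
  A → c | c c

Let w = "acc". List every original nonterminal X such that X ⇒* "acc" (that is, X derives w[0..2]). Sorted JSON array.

Convert to CNF:
  S -> T1 A | T2 T2 | d
  A -> T0 T0 | c
  T0 -> c
  T1 -> a
  T2 -> b

Fill CYK table bottom-up (cells [i..j] with 0 ≤ i ≤ j ≤ 2 only):
  T[0,0] 'a' = {T1}  orig:{}
  T[1,1] 'c' = {A,T0}  orig:{A}
  T[2,2] 'c' = {A,T0}  orig:{A}
  T[0,1] 'ac' = {S}
  T[1,2] 'cc' = {A}
  T[0,2] 'acc' = {S}

Original NTs in T[0,2] deriving "acc": ["S"]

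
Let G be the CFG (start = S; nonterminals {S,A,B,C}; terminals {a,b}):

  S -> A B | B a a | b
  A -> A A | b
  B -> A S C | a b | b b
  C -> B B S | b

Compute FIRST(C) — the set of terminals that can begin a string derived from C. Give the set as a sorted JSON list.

Compute FIRST by fixpoint:
pass 1:
  A via A→b: +{b}
  B via B→A S C: +{b}
  B via B→a b: +{a}
  C via C→B B S: +{a,b}
  S via S→A B: +{b}
  S via S→B a a: +{a}
  FIRST[S]={a,b}  FIRST[A]={b}  FIRST[B]={a,b}  FIRST[C]={a,b}
pass 2: (no change)
  FIRST[S]={a,b}  FIRST[A]={b}  FIRST[B]={a,b}  FIRST[C]={a,b}

FIRST(C) = ["a", "b"]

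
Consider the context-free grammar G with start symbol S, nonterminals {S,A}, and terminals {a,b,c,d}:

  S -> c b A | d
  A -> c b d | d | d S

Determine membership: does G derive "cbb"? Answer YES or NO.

Convert to CNF:
  S -> T0 X4 | d
  A -> T0 X3 | T2 S | d
  T0 -> c
  T1 -> b
  T2 -> d
  X3 -> T1 T2
  X4 -> T1 A

CYK table (by increasing span):
  T[0,0] 'c' = {T0}  orig:{}
  T[1,1] 'b' = {T1}  orig:{}
  T[2,2] 'b' = {T1}  orig:{}
  T[0,1] 'cb' = ∅
  T[1,2] 'bb' = ∅
  T[0,2] 'cbb' = ∅

S ∉ T[0,2] ⇒ NO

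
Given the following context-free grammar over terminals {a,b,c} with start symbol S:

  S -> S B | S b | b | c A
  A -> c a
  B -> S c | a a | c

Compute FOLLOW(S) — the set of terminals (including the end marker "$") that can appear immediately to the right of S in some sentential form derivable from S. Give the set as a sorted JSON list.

Compute FIRST by fixpoint:
[1]
  A via A→c a: +{c}
  B via B→a a: +{a}
  B via B→c: +{c}
  S via S→b: +{b}
  S via S→c A: +{c}
  FIRST(S)={b,c}  FIRST(A)={c}  FIRST(B)={a,c}
[2]
  B via B→S c: +{b}
  FIRST(S)={b,c}  FIRST(A)={c}  FIRST(B)={a,b,c}
[3] — fixpoint
  FIRST(S)={b,c}  FIRST(A)={c}  FIRST(B)={a,b,c}

Compute FOLLOW by fixpoint:
seed FOLLOW(S) with $
[1]
  B→S c: FOLLOW(S) ⊇ FIRST(c) = {c}; new: +{c}
  S→S B: FOLLOW(S) ⊇ FIRST(B) = {a,b,c}; new: +{a,b}
  S→S B: FOLLOW(B) ⊇ FOLLOW(S) ⊇ {$,a,b,c}; new: +{$,a,b,c}
  S→c A: FOLLOW(A) ⊇ FOLLOW(S) ⊇ {$,a,b,c}; new: +{$,a,b,c}
  S: {$,a,b,c}  A: {$,a,b,c}  B: {$,a,b,c}
[2] done
  S: {$,a,b,c}  A: {$,a,b,c}  B: {$,a,b,c}

FOLLOW(S) = ["$", "a", "b", "c"]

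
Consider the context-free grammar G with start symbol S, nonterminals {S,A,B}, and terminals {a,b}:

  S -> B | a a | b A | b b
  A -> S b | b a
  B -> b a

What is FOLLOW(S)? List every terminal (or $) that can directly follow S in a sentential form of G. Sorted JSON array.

FIRST iteration:
pass 1:
  A via A→b a: +{b}
  B via B→b a: +{b}
  S via S→B: +{b}
  S via S→a a: +{a}
  S: {a,b}  A: {b}  B: {b}
pass 2:
  A via A→S b: +{a}
  S: {a,b}  A: {a,b}  B: {b}
pass 3: — fixpoint
  S: {a,b}  A: {a,b}  B: {b}

Compute FOLLOW by fixpoint:
seed FOLLOW(S) with $
pass 1:
  A→S b: FOLLOW(S) ⊇ FIRST(b) = {b}; new: +{b}
  S→B: FOLLOW(B) ⊇ FOLLOW(S) ⊇ {$,b}; new: +{$,b}
  S→b A: FOLLOW(A) ⊇ FOLLOW(S) ⊇ {$,b}; new: +{$,b}
  S: {$,b}  A: {$,b}  B: {$,b}
pass 2: done
  S: {$,b}  A: {$,b}  B: {$,b}

FOLLOW(S) = ["$", "b"]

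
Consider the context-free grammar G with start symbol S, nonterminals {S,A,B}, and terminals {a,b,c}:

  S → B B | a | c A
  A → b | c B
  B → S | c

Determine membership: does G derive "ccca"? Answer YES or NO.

Convert to CNF:
  S -> B B | T0 A | a
  A -> T0 B | b
  B -> B B | T0 A | a | c
  T0 -> c

Fill CYK table bottom-up:
  cell(0,0) c: {B,T0}  orig:{B}
  cell(1,1) c: {B,T0}  orig:{B}
  cell(2,2) c: {B,T0}  orig:{B}
  cell(3,3) a: {B,S}
  cell(0,1) cc: {A,B,S}
  cell(1,2) cc: {A,B,S}
  cell(2,3) ca: {A,B,S}
  cell(0,2) ccc: {A,B,S}
  cell(1,3) cca: {A,B,S}
  cell(0,3) ccca: {A,B,S}

S ∈ T[0,3] ⇒ YES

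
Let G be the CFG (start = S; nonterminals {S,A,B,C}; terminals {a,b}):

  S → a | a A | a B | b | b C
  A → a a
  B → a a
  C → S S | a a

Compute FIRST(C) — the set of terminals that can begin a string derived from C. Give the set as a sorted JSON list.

FIRST iteration:
pass 1:
  A via A→a a: +{a}
  B via B→a a: +{a}
  C via C→a a: +{a}
  S via S→a: +{a}
  S via S→b: +{b}
  FIRST[S]={a,b}  FIRST[A]={a}  FIRST[B]={a}  FIRST[C]={a}
pass 2:
  C via C→S S: +{b}
  FIRST[S]={a,b}  FIRST[A]={a}  FIRST[B]={a}  FIRST[C]={a,b}
pass 3: — fixpoint
  FIRST[S]={a,b}  FIRST[A]={a}  FIRST[B]={a}  FIRST[C]={a,b}

FIRST(C) = ["a", "b"]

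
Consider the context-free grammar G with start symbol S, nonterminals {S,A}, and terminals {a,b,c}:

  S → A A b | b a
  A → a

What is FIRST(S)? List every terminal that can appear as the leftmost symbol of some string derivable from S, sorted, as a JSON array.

FIRST iteration:
round 1:
  A via A→a: +{a}
  S via S→A A b: +{a}
  S via S→b a: +{b}
  FIRST[S]={a,b}  FIRST[A]={a}
round 2: (no change)
  FIRST[S]={a,b}  FIRST[A]={a}

FIRST(S) = ["a", "b"]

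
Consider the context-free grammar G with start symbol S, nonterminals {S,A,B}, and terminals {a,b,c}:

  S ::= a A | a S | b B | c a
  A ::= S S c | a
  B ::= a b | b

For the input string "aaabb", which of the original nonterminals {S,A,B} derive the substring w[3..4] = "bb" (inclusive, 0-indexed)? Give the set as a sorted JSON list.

Convert to CNF:
  S -> T0 T1 | T1 A | T1 S | T2 B
  A -> S X3 | a
  B -> T1 T2 | b
  T0 -> c
  T1 -> a
  T2 -> b
  X3 -> S T0

CYK table (by increasing span) (cells [i..j] with 3 ≤ i ≤ j ≤ 4 only):
  T[3,3] 'b' = {B,T2}  orig:{B}
  T[4,4] 'b' = {B,T2}  orig:{B}
  T[3,4] 'bb' = {S}

Original NTs in T[3,4] deriving "bb": ["S"]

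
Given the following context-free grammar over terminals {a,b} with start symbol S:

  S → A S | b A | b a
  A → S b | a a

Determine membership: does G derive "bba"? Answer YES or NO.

CNF form of G:
  S -> A S | T0 A | T0 T1
  A -> S T0 | T1 T1
  T0 -> b
  T1 -> a

Fill CYK table bottom-up:
  T[0,0] 'b' = {T0}  orig:{}
  T[1,1] 'b' = {T0}  orig:{}
  T[2,2] 'a' = {T1}  orig:{}
  T[0,1] 'bb' = ∅
  T[1,2] 'ba' = {S}
  T[0,2] 'bba' = ∅

S ∉ T[0,2] ⇒ NO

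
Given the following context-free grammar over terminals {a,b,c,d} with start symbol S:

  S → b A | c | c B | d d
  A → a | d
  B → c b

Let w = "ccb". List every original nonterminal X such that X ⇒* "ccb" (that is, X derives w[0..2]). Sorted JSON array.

CNF form of G:
  S -> T0 B | T1 A | T2 T2 | c
  A -> a | d
  B -> T0 T1
  T0 -> c
  T1 -> b
  T2 -> d

Fill CYK table bottom-up, restricted to cells inside w[0..2]:
  T[0,0] 'c' = {S,T0}  orig:{S}
  T[1,1] 'c' = {S,T0}  orig:{S}
  T[2,2] 'b' = {T1}  orig:{}
  T[0,1] 'cc' = ∅
  T[1,2] 'cb' = {B}
  T[0,2] 'ccb' = {S}

Original NTs in T[0,2] deriving "ccb": ["S"]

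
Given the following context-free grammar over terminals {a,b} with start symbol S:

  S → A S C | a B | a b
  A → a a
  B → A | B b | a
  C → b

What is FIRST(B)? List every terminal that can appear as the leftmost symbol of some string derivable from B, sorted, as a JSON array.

FIRST sets, iterate to fixpoint:
round 1:
  A via A→a a: +{a}
  B via B→A: +{a}
  C via C→b: +{b}
  S via S→A S C: +{a}
  FIRST[S]={a}  FIRST[A]={a}  FIRST[B]={a}  FIRST[C]={b}
round 2: (no change)
  FIRST[S]={a}  FIRST[A]={a}  FIRST[B]={a}  FIRST[C]={b}

FIRST(B) = ["a"]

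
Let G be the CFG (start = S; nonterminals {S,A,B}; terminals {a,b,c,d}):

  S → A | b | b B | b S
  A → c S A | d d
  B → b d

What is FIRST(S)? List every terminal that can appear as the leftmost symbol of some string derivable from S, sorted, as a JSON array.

Compute FIRST by fixpoint:
iter 1:
  A via A→c S A: +{c}
  A via A→d d: +{d}
  B via B→b d: +{b}
  S via S→A: +{c,d}
  S via S→b: +{b}
  S: {b,c,d}  A: {c,d}  B: {b}
iter 2: (no change)
  S: {b,c,d}  A: {c,d}  B: {b}

FIRST(S) = ["b", "c", "d"]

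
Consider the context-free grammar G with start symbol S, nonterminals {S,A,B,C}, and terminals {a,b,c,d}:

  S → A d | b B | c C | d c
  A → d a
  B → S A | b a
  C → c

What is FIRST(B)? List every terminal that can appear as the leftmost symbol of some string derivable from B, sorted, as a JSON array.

FIRST iteration:
pass 1:
  A via A→d a: +{d}
  B via B→b a: +{b}
  C via C→c: +{c}
  S via S→A d: +{d}
  S via S→b B: +{b}
  S via S→c C: +{c}
  S: {b,c,d}  A: {d}  B: {b}  C: {c}
pass 2:
  B via B→S A: +{c,d}
  S: {b,c,d}  A: {d}  B: {b,c,d}  C: {c}
pass 3: — fixpoint
  S: {b,c,d}  A: {d}  B: {b,c,d}  C: {c}

FIRST(B) = ["b", "c", "d"]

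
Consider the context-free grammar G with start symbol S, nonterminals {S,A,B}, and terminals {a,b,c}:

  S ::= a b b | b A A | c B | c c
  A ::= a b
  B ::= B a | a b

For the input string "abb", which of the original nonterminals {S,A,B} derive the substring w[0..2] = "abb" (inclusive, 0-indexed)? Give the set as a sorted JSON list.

CNF form of G:
  S -> T0 X3 | T1 X4 | T2 B | T2 T2
  A -> T0 T1
  B -> B T0 | T0 T1
  T0 -> a
  T1 -> b
  T2 -> c
  X3 -> T1 T1
  X4 -> A A

CYK fill — only the sub-triangle for w[0..2]:
  cell(0,0) a: {T0}  orig:{}
  cell(1,1) b: {T1}  orig:{}
  cell(2,2) b: {T1}  orig:{}
  cell(0,1) ab: {A,B}
  cell(1,2) bb: {X3}  orig:{}
  cell(0,2) abb: {S}

Original NTs in T[0,2] deriving "abb": ["S"]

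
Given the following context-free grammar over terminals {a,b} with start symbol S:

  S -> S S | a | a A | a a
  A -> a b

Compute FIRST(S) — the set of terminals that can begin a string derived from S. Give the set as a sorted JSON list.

FIRST sets, iterate to fixpoint:
iter 1:
  A via A→a b: +{a}
  S via S→a: +{a}
  FIRST[S]={a}  FIRST[A]={a}
iter 2: done
  FIRST[S]={a}  FIRST[A]={a}

FIRST(S) = ["a"]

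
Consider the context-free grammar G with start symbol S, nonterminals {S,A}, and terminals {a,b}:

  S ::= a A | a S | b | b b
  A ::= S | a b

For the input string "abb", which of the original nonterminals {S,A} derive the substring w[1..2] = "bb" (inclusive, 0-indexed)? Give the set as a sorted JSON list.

CNF form of G:
  S -> T0 A | T0 S | T1 T1 | b
  A -> T0 A | T0 S | T0 T1 | T1 T1 | b
  T0 -> a
  T1 -> b

CYK table (by increasing span), restricted to cells inside w[1..2]:
  T[1,1] 'b' = {A,S,T1}  orig:{A,S}
  T[2,2] 'b' = {A,S,T1}  orig:{A,S}
  T[1,2] 'bb' = {A,S}

Original NTs in T[1,2] deriving "bb": ["A", "S"]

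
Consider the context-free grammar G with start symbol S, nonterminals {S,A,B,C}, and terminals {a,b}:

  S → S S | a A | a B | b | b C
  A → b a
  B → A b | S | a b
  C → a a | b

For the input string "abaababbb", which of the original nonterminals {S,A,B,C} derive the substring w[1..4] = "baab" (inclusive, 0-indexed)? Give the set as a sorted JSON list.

CNF form of G:
  S -> S S | T0 C | T1 A | T1 B | b
  A -> T0 T1
  B -> A T0 | S S | T0 C | T1 A | T1 B | T1 T0 | b
  C -> T1 T1 | b
  T0 -> b
  T1 -> a

CYK table (by increasing span) (cells [i..j] with 1 ≤ i ≤ j ≤ 4 only):
  cell(1,1) b: {B,C,S,T0}  orig:{B,C,S}
  cell(2,2) a: {T1}  orig:{}
  cell(3,3) a: {T1}  orig:{}
  cell(4,4) b: {B,C,S,T0}  orig:{B,C,S}
  cell(1,2) ba: {A}
  cell(2,3) aa: {C}
  cell(3,4) ab: {B,S}
  cell(1,3) baa: {B,S}
  cell(2,4) aab: {B,S}
  cell(1,4) baab: {B,S}

Original NTs in T[1,4] deriving "baab": ["B", "S"]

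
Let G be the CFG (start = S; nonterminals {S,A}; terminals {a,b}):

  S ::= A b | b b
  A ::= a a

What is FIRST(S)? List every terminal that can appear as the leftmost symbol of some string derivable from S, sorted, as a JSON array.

Compute FIRST by fixpoint:
[1]
  A via A→a a: +{a}
  S via S→A b: +{a}
  S via S→b b: +{b}
  FIRST[S]={a,b}  FIRST[A]={a}
[2] done
  FIRST[S]={a,b}  FIRST[A]={a}

FIRST(S) = ["a", "b"]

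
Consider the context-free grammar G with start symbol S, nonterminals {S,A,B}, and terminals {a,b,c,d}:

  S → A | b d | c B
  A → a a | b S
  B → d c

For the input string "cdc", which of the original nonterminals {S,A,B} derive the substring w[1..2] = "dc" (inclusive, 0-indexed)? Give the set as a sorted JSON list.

CNF form of G:
  S -> T0 T0 | T1 S | T1 T2 | T3 B
  A -> T0 T0 | T1 S
  B -> T2 T3
  T0 -> a
  T1 -> b
  T2 -> d
  T3 -> c

CYK fill, restricted to cells inside w[1..2]:
  cell(1,1) d: {T2}  orig:{}
  cell(2,2) c: {T3}  orig:{}
  cell(1,2) dc: {B}

Original NTs in T[1,2] deriving "dc": ["B"]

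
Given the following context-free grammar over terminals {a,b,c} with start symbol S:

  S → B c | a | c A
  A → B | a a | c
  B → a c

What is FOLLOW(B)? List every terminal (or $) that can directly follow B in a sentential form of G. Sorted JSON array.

Compute FIRST by fixpoint:
[1]
  A via A→a a: +{a}
  A via A→c: +{c}
  B via B→a c: +{a}
  S via S→B c: +{a}
  S via S→c A: +{c}
  S: {a,c}  A: {a,c}  B: {a}
[2] done
  S: {a,c}  A: {a,c}  B: {a}

FOLLOW iteration:
FOLLOW(S) := {$}
[1]
  S→B c: FOLLOW(B) ⊇ FIRST(c) = {c}; new: +{c}
  S→c A: FOLLOW(A) ⊇ FOLLOW(S) ⊇ {$}; new: +{$}
  FOLLOW(S)={$}  FOLLOW(A)={$}  FOLLOW(B)={c}
[2]
  A→B: FOLLOW(B) ⊇ FOLLOW(A) ⊇ {$}; new: +{$}
  FOLLOW(S)={$}  FOLLOW(A)={$}  FOLLOW(B)={$,c}
[3] done
  FOLLOW(S)={$}  FOLLOW(A)={$}  FOLLOW(B)={$,c}

FOLLOW(B) = ["$", "c"]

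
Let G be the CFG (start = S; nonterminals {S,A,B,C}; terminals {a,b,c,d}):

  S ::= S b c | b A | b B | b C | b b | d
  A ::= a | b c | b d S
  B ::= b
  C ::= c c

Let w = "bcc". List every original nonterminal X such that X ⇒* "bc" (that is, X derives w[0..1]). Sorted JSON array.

Convert to CNF:
  S -> S X4 | T0 A | T0 B | T0 C | T0 T0 | d
  A -> T0 T1 | T0 X3 | a
  B -> b
  C -> T1 T1
  T0 -> b
  T1 -> c
  T2 -> d
  X3 -> T2 S
  X4 -> T0 T1

CYK fill — only the sub-triangle for w[0..1]:
  T[0,0] 'b' = {B,T0}  orig:{B}
  T[1,1] 'c' = {T1}  orig:{}
  T[0,1] 'bc' = {A,X4}  orig:{A}

Original NTs in T[0,1] deriving "bc": ["A"]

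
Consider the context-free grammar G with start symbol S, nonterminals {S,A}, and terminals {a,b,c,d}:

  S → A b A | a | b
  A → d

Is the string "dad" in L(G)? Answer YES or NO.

CNF form of G:
  S -> A X1 | a | b
  A -> d
  T0 -> b
  X1 -> T0 A

Fill CYK table bottom-up:
  [0..0]={A}  "d"
  [1..1]={S}  "a"
  [2..2]={A}  "d"
  [0..1]=∅  "da"
  [1..2]=∅  "ad"
  [0..2]=∅  "dad"

S ∉ T[0,2] ⇒ NO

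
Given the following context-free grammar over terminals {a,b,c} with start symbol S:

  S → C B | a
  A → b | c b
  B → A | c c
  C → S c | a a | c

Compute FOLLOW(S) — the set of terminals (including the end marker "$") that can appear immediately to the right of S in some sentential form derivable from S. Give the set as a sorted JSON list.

FIRST iteration:
pass 1:
  A via A→b: +{b}
  A via A→c b: +{c}
  B via B→A: +{b,c}
  C via C→a a: +{a}
  C via C→c: +{c}
  S via S→C B: +{a,c}
  FIRST[S]={a,c}  FIRST[A]={b,c}  FIRST[B]={b,c}  FIRST[C]={a,c}
pass 2: (stable)
  FIRST[S]={a,c}  FIRST[A]={b,c}  FIRST[B]={b,c}  FIRST[C]={a,c}

FOLLOW sets:
FOLLOW(S) := {$}
round 1:
  C→S c: FOLLOW(S) ⊇ FIRST(c) = {c}; new: +{c}
  S→C B: FOLLOW(C) ⊇ FIRST(B) = {b,c}; new: +{b,c}
  S→C B: FOLLOW(B) ⊇ FOLLOW(S) ⊇ {$,c}; new: +{$,c}
  S: {$,c}  A: {}  B: {$,c}  C: {b,c}
round 2:
  B→A: FOLLOW(A) ⊇ FOLLOW(B) ⊇ {$,c}; new: +{$,c}
  S: {$,c}  A: {$,c}  B: {$,c}  C: {b,c}
round 3: done
  S: {$,c}  A: {$,c}  B: {$,c}  C: {b,c}

FOLLOW(S) = ["$", "c"]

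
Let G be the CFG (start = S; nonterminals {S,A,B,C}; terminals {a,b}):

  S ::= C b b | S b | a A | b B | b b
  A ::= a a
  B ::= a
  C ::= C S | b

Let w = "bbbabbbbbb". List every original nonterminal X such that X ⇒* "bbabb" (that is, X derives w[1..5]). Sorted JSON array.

Convert to CNF:
  S -> C X2 | S T1 | T0 A | T1 B | T1 T1
  A -> T0 T0
  B -> a
  C -> C S | b
  T0 -> a
  T1 -> b
  X2 -> T1 T1

CYK fill (cells [i..j] with 1 ≤ i ≤ j ≤ 5 only):
  cell(1,1) b: {C,T1}  orig:{C}
  cell(2,2) b: {C,T1}  orig:{C}
  cell(3,3) a: {B,T0}  orig:{B}
  cell(4,4) b: {C,T1}  orig:{C}
  cell(5,5) b: {C,T1}  orig:{C}
  cell(1,2) bb: {S,X2}  orig:{S}
  cell(2,3) ba: {S}
  cell(3,4) ab: ∅
  cell(4,5) bb: {S,X2}  orig:{S}
  cell(1,3) bba: {C}
  cell(2,4) bab: {S}
  cell(3,5) abb: ∅
  cell(1,4) bbab: {C}
  cell(2,5) babb: {S}
  cell(1,5) bbabb: {C,S}

Original NTs in T[1,5] deriving "bbabb": ["C", "S"]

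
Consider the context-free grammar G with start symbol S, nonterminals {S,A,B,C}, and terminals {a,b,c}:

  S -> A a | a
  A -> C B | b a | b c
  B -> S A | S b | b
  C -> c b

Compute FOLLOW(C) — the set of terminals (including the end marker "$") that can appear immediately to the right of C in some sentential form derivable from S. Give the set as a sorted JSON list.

Compute FIRST by fixpoint:
iter 1:
  A via A→b a: +{b}
  B via B→b: +{b}
  C via C→c b: +{c}
  S via S→A a: +{b}
  S via S→a: +{a}
  S: {a,b}  A: {b}  B: {b}  C: {c}
iter 2:
  A via A→C B: +{c}
  B via B→S A: +{a}
  S via S→A a: +{c}
  S: {a,b,c}  A: {b,c}  B: {a,b}  C: {c}
iter 3:
  B via B→S A: +{c}
  S: {a,b,c}  A: {b,c}  B: {a,b,c}  C: {c}
iter 4: (no change)
  S: {a,b,c}  A: {b,c}  B: {a,b,c}  C: {c}

Compute FOLLOW by fixpoint:
initialize: $ ∈ FOLLOW(S)
pass 1:
  A→C B: FOLLOW(C) ⊇ FIRST(B) = {a,b,c}; new: +{a,b,c}
  B→S A: FOLLOW(S) ⊇ FIRST(A) = {b,c}; new: +{b,c}
  S→A a: FOLLOW(A) ⊇ FIRST(a) = {a}; new: +{a}
  FOLLOW[S]={$,b,c}  FOLLOW[A]={a}  FOLLOW[B]={}  FOLLOW[C]={a,b,c}
pass 2:
  A→C B: FOLLOW(B) ⊇ FOLLOW(A) ⊇ {a}; new: +{a}
  FOLLOW[S]={$,b,c}  FOLLOW[A]={a}  FOLLOW[B]={a}  FOLLOW[C]={a,b,c}
pass 3: (stable)
  FOLLOW[S]={$,b,c}  FOLLOW[A]={a}  FOLLOW[B]={a}  FOLLOW[C]={a,b,c}

FOLLOW(C) = ["a", "b", "c"]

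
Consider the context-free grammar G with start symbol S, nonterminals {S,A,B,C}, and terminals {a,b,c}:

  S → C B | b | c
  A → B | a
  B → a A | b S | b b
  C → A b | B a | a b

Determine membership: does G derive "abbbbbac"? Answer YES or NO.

CNF form of G:
  S -> C B | b | c
  A -> T0 A | T1 S | T1 T1 | a
  B -> T0 A | T1 S | T1 T1
  C -> A T1 | B T0 | T0 T1
  T0 -> a
  T1 -> b

Fill CYK table bottom-up:
  cell(0,0) a: {A,T0}  orig:{A}
  cell(1,1) b: {S,T1}  orig:{S}
  cell(2,2) b: {S,T1}  orig:{S}
  cell(3,3) b: {S,T1}  orig:{S}
  cell(4,4) b: {S,T1}  orig:{S}
  cell(5,5) b: {S,T1}  orig:{S}
  cell(6,6) a: {A,T0}  orig:{A}
  cell(7,7) c: {S}
  cell(0,1) ab: {C}
  cell(1,2) bb: {A,B}
  cell(2,3) bb: {A,B}
  cell(3,4) bb: {A,B}
  cell(4,5) bb: {A,B}
  cell(5,6) ba: ∅
  cell(6,7) ac: ∅
  cell(0,2) abb: {A,B}
  cell(1,3) bbb: {C}
  cell(2,4) bbb: {C}
  cell(3,5) bbb: {C}
  cell(4,6) bba: {C}
  cell(5,7) bac: ∅
  cell(0,3) abbb: {C,S}
  cell(1,4) bbbb: ∅
  cell(2,5) bbbb: ∅
  cell(3,6) bbba: ∅
  cell(4,7) bbac: ∅
  cell(0,4) abbbb: ∅
  cell(1,5) bbbbb: {S}
  cell(2,6) bbbba: ∅
  cell(3,7) bbbac: ∅
  cell(0,5) abbbbb: {S}
  cell(1,6) bbbbba: ∅
  cell(2,7) bbbbac: ∅
  cell(0,6) abbbbba: ∅
  cell(1,7) bbbbbac: ∅
  cell(0,7) abbbbbac: ∅

S ∉ T[0,7] ⇒ NO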